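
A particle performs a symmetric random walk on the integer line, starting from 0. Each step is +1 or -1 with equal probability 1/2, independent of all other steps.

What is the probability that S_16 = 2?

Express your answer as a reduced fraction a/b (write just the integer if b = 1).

Answer: 715/4096

Derivation:
To reach position 2 after 16 steps: need 9 steps of +1 and 7 of -1.
Favorable paths: C(16,9) = 11440
Total paths: 2^16 = 65536
P = 11440/65536 = 715/4096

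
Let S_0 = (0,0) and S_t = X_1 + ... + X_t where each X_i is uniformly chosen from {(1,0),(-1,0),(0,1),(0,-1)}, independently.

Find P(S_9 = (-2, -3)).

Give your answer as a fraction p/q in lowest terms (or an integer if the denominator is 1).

Answer: 567/32768

Derivation:
Let h be the number of horizontal steps (so 9-h are vertical). To end at (-2,-3) need (h-2)/2 right-steps and ((9-h)-3)/2 up-steps.
Sum over h with 2 ≤ h ≤ 6, h ≡ 0 (mod 2), 9-h ≡ 1 (mod 2):
h=2: C(9,2)·C(2,0)·C(7,2) = 36·1·21 = 756
h=4: C(9,4)·C(4,1)·C(5,1) = 126·4·5 = 2520
h=6: C(9,6)·C(6,2)·C(3,0) = 84·15·1 = 1260
Total favorable: 4536
Total paths: 4^9 = 262144
P = 4536/262144 = 567/32768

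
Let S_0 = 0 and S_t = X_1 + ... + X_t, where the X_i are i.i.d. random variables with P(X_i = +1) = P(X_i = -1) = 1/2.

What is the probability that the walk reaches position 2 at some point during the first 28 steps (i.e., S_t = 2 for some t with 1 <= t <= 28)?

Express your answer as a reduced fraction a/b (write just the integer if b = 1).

Answer: 23859587/33554432

Derivation:
Count via complement. Let g(t,s) = #length-t paths at position s with S_1..S_t all ≠ 2.
g(t,s) = g(t-1,s-1) + g(t-1,s+1) for s ≠ 2; g(t,2) = 0.
t=0: g(0,0)=1
t=1: g(1,-1)=1 g(1,1)=1
t=2: g(2,-2)=1 g(2,0)=2
t=3: g(3,-3)=1 g(3,-1)=3 g(3,1)=2
t=4: g(4,-4)=1 g(4,-2)=4 g(4,0)=5
t=5: g(5,-5)=1 g(5,-3)=5 g(5,-1)=9 g(5,1)=5
t=6: g(6,-6)=1 g(6,-4)=6 g(6,-2)=14 g(6,0)=14
t=7: g(7,-7)=1 g(7,-5)=7 g(7,-3)=20 g(7,-1)=28 g(7,1)=14
t=8: g(8,-8)=1 g(8,-6)=8 g(8,-4)=27 g(8,-2)=48 g(8,0)=42
t=9: g(9,-9)=1 g(9,-7)=9 g(9,-5)=35 g(9,-3)=75 g(9,-1)=90 g(9,1)=42
t=10: g(10,-10)=1 g(10,-8)=10 g(10,-6)=44 g(10,-4)=110 g(10,-2)=165 g(10,0)=132
t=11: g(11,-11)=1 g(11,-9)=11 g(11,-7)=54 g(11,-5)=154 g(11,-3)=275 g(11,-1)=297 g(11,1)=132
t=12: g(12,-12)=1 g(12,-10)=12 g(12,-8)=65 g(12,-6)=208 g(12,-4)=429 g(12,-2)=572 g(12,0)=429
t=13: g(13,-13)=1 g(13,-11)=13 g(13,-9)=77 g(13,-7)=273 g(13,-5)=637 g(13,-3)=1001 g(13,-1)=1001 g(13,1)=429
t=14: g(14,-14)=1 g(14,-12)=14 g(14,-10)=90 g(14,-8)=350 g(14,-6)=910 g(14,-4)=1638 g(14,-2)=2002 g(14,0)=1430
t=15: g(15,-15)=1 g(15,-13)=15 g(15,-11)=104 g(15,-9)=440 g(15,-7)=1260 g(15,-5)=2548 g(15,-3)=3640 g(15,-1)=3432 g(15,1)=1430
t=16: g(16,-16)=1 g(16,-14)=16 g(16,-12)=119 g(16,-10)=544 g(16,-8)=1700 g(16,-6)=3808 g(16,-4)=6188 g(16,-2)=7072 g(16,0)=4862
t=17: g(17,-17)=1 g(17,-15)=17 g(17,-13)=135 g(17,-11)=663 g(17,-9)=2244 g(17,-7)=5508 g(17,-5)=9996 g(17,-3)=13260 g(17,-1)=11934 g(17,1)=4862
t=18: g(18,-18)=1 g(18,-16)=18 g(18,-14)=152 g(18,-12)=798 g(18,-10)=2907 g(18,-8)=7752 g(18,-6)=15504 g(18,-4)=23256 g(18,-2)=25194 g(18,0)=16796
t=19: g(19,-19)=1 g(19,-17)=19 g(19,-15)=170 g(19,-13)=950 g(19,-11)=3705 g(19,-9)=10659 g(19,-7)=23256 g(19,-5)=38760 g(19,-3)=48450 g(19,-1)=41990 g(19,1)=16796
t=20: g(20,-20)=1 g(20,-18)=20 g(20,-16)=189 g(20,-14)=1120 g(20,-12)=4655 g(20,-10)=14364 g(20,-8)=33915 g(20,-6)=62016 g(20,-4)=87210 g(20,-2)=90440 g(20,0)=58786
t=21: g(21,-21)=1 g(21,-19)=21 g(21,-17)=209 g(21,-15)=1309 g(21,-13)=5775 g(21,-11)=19019 g(21,-9)=48279 g(21,-7)=95931 g(21,-5)=149226 g(21,-3)=177650 g(21,-1)=149226 g(21,1)=58786
t=22: g(22,-22)=1 g(22,-20)=22 g(22,-18)=230 g(22,-16)=1518 g(22,-14)=7084 g(22,-12)=24794 g(22,-10)=67298 g(22,-8)=144210 g(22,-6)=245157 g(22,-4)=326876 g(22,-2)=326876 g(22,0)=208012
t=23: g(23,-23)=1 g(23,-21)=23 g(23,-19)=252 g(23,-17)=1748 g(23,-15)=8602 g(23,-13)=31878 g(23,-11)=92092 g(23,-9)=211508 g(23,-7)=389367 g(23,-5)=572033 g(23,-3)=653752 g(23,-1)=534888 g(23,1)=208012
t=24: g(24,-24)=1 g(24,-22)=24 g(24,-20)=275 g(24,-18)=2000 g(24,-16)=10350 g(24,-14)=40480 g(24,-12)=123970 g(24,-10)=303600 g(24,-8)=600875 g(24,-6)=961400 g(24,-4)=1225785 g(24,-2)=1188640 g(24,0)=742900
t=25: g(25,-25)=1 g(25,-23)=25 g(25,-21)=299 g(25,-19)=2275 g(25,-17)=12350 g(25,-15)=50830 g(25,-13)=164450 g(25,-11)=427570 g(25,-9)=904475 g(25,-7)=1562275 g(25,-5)=2187185 g(25,-3)=2414425 g(25,-1)=1931540 g(25,1)=742900
t=26: g(26,-26)=1 g(26,-24)=26 g(26,-22)=324 g(26,-20)=2574 g(26,-18)=14625 g(26,-16)=63180 g(26,-14)=215280 g(26,-12)=592020 g(26,-10)=1332045 g(26,-8)=2466750 g(26,-6)=3749460 g(26,-4)=4601610 g(26,-2)=4345965 g(26,0)=2674440
t=27: g(27,-27)=1 g(27,-25)=27 g(27,-23)=350 g(27,-21)=2898 g(27,-19)=17199 g(27,-17)=77805 g(27,-15)=278460 g(27,-13)=807300 g(27,-11)=1924065 g(27,-9)=3798795 g(27,-7)=6216210 g(27,-5)=8351070 g(27,-3)=8947575 g(27,-1)=7020405 g(27,1)=2674440
t=28: g(28,-28)=1 g(28,-26)=28 g(28,-24)=377 g(28,-22)=3248 g(28,-20)=20097 g(28,-18)=95004 g(28,-16)=356265 g(28,-14)=1085760 g(28,-12)=2731365 g(28,-10)=5722860 g(28,-8)=10015005 g(28,-6)=14567280 g(28,-4)=17298645 g(28,-2)=15967980 g(28,0)=9694845
Paths never hitting 2: Σ_s g(28,s) = 77558760
Paths hitting 2: 2^28 - 77558760 = 190876696
P = 190876696/268435456 = 23859587/33554432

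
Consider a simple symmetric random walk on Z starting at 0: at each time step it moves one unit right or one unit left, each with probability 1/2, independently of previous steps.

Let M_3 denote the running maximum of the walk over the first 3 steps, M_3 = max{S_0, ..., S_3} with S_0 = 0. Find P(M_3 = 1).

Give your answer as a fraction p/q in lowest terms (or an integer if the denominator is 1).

Let M_3 = max(S_0,...,S_3). Use the reflection principle: for j ≥ 1, #{paths with M_3 ≥ j} = #{S_3 ≥ j} + #{S_3 ≥ j+1}.
By reflection, #{M_3 ≥ 1} = #{S_3 ≥ 1} + #{S_3 ≥ 2} = 4 + 1 = 5.
#{M_3 ≥ 2} = #{S_3 ≥ 2} + #{S_3 ≥ 3} = 1 + 1 = 2.
#{M_3 = 1} = 5 - 2 = 3.
P(M_3 = 1) = 3/8 = 3/8

Answer: 3/8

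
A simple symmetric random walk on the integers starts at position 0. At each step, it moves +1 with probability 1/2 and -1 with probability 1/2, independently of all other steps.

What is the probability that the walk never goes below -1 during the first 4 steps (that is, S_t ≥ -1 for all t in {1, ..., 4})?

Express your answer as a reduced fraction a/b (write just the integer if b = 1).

Answer: 5/8

Derivation:
Let f(t,s) = #length-t paths at position s with S_1..S_t all ≥ -1.
f(t,s) = f(t-1,s-1) + f(t-1,s+1) for s ≥ -1; f(t,s) = 0 for s < -1.
t=0: f(0,0)=1
t=1: f(1,-1)=1 f(1,1)=1
t=2: f(2,0)=2 f(2,2)=1
t=3: f(3,-1)=2 f(3,1)=3 f(3,3)=1
t=4: f(4,0)=5 f(4,2)=4 f(4,4)=1
Σ_s f(4,s) = 10
P = 10/16 = 5/8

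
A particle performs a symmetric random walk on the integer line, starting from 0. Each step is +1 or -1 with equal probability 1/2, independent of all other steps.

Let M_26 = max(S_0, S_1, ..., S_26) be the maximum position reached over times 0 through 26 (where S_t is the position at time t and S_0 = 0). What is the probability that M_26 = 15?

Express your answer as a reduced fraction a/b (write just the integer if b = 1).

Answer: 16445/16777216

Derivation:
Let M_26 = max(S_0,...,S_26). Use the reflection principle: for j ≥ 1, #{paths with M_26 ≥ j} = #{S_26 ≥ j} + #{S_26 ≥ j+1}.
By reflection, #{M_26 ≥ 15} = #{S_26 ≥ 15} + #{S_26 ≥ 16} = 83682 + 83682 = 167364.
#{M_26 ≥ 16} = #{S_26 ≥ 16} + #{S_26 ≥ 17} = 83682 + 17902 = 101584.
#{M_26 = 15} = 167364 - 101584 = 65780.
P(M_26 = 15) = 65780/67108864 = 16445/16777216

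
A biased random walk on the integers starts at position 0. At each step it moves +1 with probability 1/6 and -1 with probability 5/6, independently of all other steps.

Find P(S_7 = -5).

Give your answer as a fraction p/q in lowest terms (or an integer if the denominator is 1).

Answer: 109375/279936

Derivation:
To reach position -5 after 7 steps: need 1 step of +1 and 6 steps of -1.
Number of such sequences: C(7,1) = 7
Each has probability (1/6)^1 · (5/6)^6 = 15625/279936
P = 7 · 15625/279936 = 109375/279936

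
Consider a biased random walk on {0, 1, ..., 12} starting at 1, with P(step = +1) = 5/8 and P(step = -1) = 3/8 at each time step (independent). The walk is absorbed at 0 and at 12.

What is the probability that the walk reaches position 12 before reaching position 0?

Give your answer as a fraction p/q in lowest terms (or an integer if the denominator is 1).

Answer: 48828125/121804592

Derivation:
Biased walk: p = 5/8, q = 3/8, r = q/p = 3/5
Gambler's ruin: P(hit 12 before 0 | start at 1) = (1 - r^a)/(1 - r^N)
r^1 = 3/5; r^12 = 531441/244140625
P = (1 - 3/5) / (1 - 531441/244140625) = 2/5 / 243609184/244140625 = 48828125/121804592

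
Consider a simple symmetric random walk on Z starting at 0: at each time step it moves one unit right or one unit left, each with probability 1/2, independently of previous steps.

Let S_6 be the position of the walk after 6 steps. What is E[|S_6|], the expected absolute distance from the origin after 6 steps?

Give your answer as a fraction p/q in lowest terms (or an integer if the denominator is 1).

S_6 takes values m ≡ 0 (mod 2) with |m| ≤ 6; P(S_6=m) = C(6,(6+m)/2)/2^6.
Total paths: 2^6 = 64
Distribution: P(S=-6)=1/64, P(S=-4)=6/64, P(S=-2)=15/64, P(S=0)=20/64, P(S=2)=15/64, P(S=4)=6/64, P(S=6)=1/64
E[|S_6|] = Σ_m |m|·P(S_6=m) = 120/64 = 15/8

Answer: 15/8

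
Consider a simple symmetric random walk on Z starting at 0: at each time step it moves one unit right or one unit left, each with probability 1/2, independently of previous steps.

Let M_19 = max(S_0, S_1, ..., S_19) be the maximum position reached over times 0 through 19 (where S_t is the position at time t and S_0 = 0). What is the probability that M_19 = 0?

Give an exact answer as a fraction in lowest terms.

Answer: 46189/262144

Derivation:
Let M_19 = max(S_0,...,S_19). Use the reflection principle: for j ≥ 1, #{paths with M_19 ≥ j} = #{S_19 ≥ j} + #{S_19 ≥ j+1}.
P(M_19 ≥ 0) = 1 since S_0 = 0, so #{M_19 ≥ 0} = 524288.
#{M_19 ≥ 1} = #{S_19 ≥ 1} + #{S_19 ≥ 2} = 262144 + 169766 = 431910.
#{M_19 = 0} = 524288 - 431910 = 92378.
P(M_19 = 0) = 92378/524288 = 46189/262144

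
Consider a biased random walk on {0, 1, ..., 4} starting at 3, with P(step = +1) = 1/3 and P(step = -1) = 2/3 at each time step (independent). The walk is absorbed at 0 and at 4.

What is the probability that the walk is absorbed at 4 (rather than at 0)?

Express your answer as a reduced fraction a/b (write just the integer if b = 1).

Biased walk: p = 1/3, q = 2/3, r = q/p = 2
Gambler's ruin: P(hit 4 before 0 | start at 3) = (1 - r^a)/(1 - r^N)
r^3 = 8; r^4 = 16
P = (1 - 8) / (1 - 16) = -7 / -15 = 7/15

Answer: 7/15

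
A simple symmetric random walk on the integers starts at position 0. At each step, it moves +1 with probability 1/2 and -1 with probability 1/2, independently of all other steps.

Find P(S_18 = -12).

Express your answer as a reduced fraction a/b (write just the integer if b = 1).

To reach position -12 after 18 steps: need 3 steps of +1 and 15 of -1.
Favorable paths: C(18,3) = 816
Total paths: 2^18 = 262144
P = 816/262144 = 51/16384

Answer: 51/16384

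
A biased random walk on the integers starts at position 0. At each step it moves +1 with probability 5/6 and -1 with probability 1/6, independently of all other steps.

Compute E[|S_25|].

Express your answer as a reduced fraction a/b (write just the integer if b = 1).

Answer: 19743431771072038975/1184595334580404224

Derivation:
S_25 takes values m ≡ 1 (mod 2) with |m| ≤ 25; P(S_25=m) = C(25,(25+m)/2) · (5/6)^((25+m)/2) · (1/6)^((25-m)/2).
Distribution: P(S=-25)=1/28430288029929701376, P(S=-23)=125/28430288029929701376, P(S=-21)=625/2369190669160808448, P(S=-19)=71875/7107572007482425344, P(S=-17)=3953125/14215144014964850688, P(S=-15)=27671875/4738381338321616896, P(S=-13)=691796875/7107572007482425344, P(S=-11)=9388671875/7107572007482425344, P(S=-9)=46943359375/3158920892214411264, P(S=-7)=3990185546875/28430288029929701376, P(S=-5)=3990185546875/3553786003741212672, P(S=-3)=9068603515625/1184595334580404224, P(S=-1)=317401123046875/7107572007482425344, P(S=1)=1587005615234375/7107572007482425344, P(S=3)=1133575439453125/1184595334580404224, P(S=5)=12469329833984375/3553786003741212672, P(S=7)=311733245849609375/28430288029929701376, P(S=9)=91686248779296875/3158920892214411264, P(S=11)=458431243896484375/7107572007482425344, P(S=13)=844478607177734375/7107572007482425344, P(S=15)=844478607177734375/4738381338321616896, P(S=17)=3015995025634765625/14215144014964850688, P(S=19)=1370906829833984375/7107572007482425344, P(S=21)=298023223876953125/2369190669160808448, P(S=23)=1490116119384765625/28430288029929701376, P(S=25)=298023223876953125/28430288029929701376
E[|S_25|] = Σ_m |m|·P(S_25=m) = 19743431771072038975/1184595334580404224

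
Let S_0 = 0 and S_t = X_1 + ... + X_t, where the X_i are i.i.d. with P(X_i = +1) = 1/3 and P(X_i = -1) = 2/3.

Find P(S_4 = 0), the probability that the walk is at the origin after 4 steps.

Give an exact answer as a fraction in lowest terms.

To be at 0 after 4 steps: need exactly 2 steps of +1 and 2 of -1.
Number of such sequences: C(4,2) = 6
Each has probability (1/3)^2 · (2/3)^2 = 4/81
P = 6 · 4/81 = 8/27

Answer: 8/27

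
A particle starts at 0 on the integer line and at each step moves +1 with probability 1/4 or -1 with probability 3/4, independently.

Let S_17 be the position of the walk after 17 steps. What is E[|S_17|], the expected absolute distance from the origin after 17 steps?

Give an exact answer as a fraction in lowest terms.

Answer: 18339782563/2147483648

Derivation:
S_17 takes values m ≡ 1 (mod 2) with |m| ≤ 17; P(S_17=m) = C(17,(17+m)/2) · (1/4)^((17+m)/2) · (3/4)^((17-m)/2).
Distribution: P(S=-17)=129140163/17179869184, P(S=-15)=731794257/17179869184, P(S=-13)=243931419/2147483648, P(S=-11)=406552365/2147483648, P(S=-9)=948622185/4294967296, P(S=-7)=822139227/4294967296, P(S=-5)=274046409/2147483648, P(S=-3)=143548119/2147483648, P(S=-1)=239246865/8589934592, P(S=1)=79748955/8589934592, P(S=3)=5316597/2147483648, P(S=5)=1127763/2147483648, P(S=7)=375921/4294967296, P(S=9)=48195/4294967296, P(S=11)=2295/2147483648, P(S=13)=153/2147483648, P(S=15)=51/17179869184, P(S=17)=1/17179869184
E[|S_17|] = Σ_m |m|·P(S_17=m) = 18339782563/2147483648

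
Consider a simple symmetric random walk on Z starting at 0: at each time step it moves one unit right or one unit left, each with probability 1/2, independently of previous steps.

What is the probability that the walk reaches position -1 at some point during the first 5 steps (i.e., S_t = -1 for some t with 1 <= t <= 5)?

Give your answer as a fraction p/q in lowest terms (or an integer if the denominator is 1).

Count via complement. Let g(t,s) = #length-t paths at position s with S_1..S_t all ≠ -1.
g(t,s) = g(t-1,s-1) + g(t-1,s+1) for s ≠ -1; g(t,-1) = 0.
t=0: g(0,0)=1
t=1: g(1,1)=1
t=2: g(2,0)=1 g(2,2)=1
t=3: g(3,1)=2 g(3,3)=1
t=4: g(4,0)=2 g(4,2)=3 g(4,4)=1
t=5: g(5,1)=5 g(5,3)=4 g(5,5)=1
Paths never hitting -1: Σ_s g(5,s) = 10
Paths hitting -1: 2^5 - 10 = 22
P = 22/32 = 11/16

Answer: 11/16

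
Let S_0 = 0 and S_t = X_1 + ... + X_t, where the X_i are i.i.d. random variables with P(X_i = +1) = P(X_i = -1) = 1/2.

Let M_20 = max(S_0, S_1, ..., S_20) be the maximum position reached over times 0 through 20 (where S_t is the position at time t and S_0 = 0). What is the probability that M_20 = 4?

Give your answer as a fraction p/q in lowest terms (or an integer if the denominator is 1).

Let M_20 = max(S_0,...,S_20). Use the reflection principle: for j ≥ 1, #{paths with M_20 ≥ j} = #{S_20 ≥ j} + #{S_20 ≥ j+1}.
By reflection, #{M_20 ≥ 4} = #{S_20 ≥ 4} + #{S_20 ≥ 5} = 263950 + 137980 = 401930.
#{M_20 ≥ 5} = #{S_20 ≥ 5} + #{S_20 ≥ 6} = 137980 + 137980 = 275960.
#{M_20 = 4} = 401930 - 275960 = 125970.
P(M_20 = 4) = 125970/1048576 = 62985/524288

Answer: 62985/524288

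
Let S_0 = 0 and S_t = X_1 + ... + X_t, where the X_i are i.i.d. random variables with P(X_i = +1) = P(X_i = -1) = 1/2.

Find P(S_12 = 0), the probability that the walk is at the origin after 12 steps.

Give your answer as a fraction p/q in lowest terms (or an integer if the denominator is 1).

To return to 0 after 12 steps: need exactly 6 steps of +1 and 6 of -1.
Favorable paths: C(12,6) = 924
Total paths: 2^12 = 4096
P = 924/4096 = 231/1024

Answer: 231/1024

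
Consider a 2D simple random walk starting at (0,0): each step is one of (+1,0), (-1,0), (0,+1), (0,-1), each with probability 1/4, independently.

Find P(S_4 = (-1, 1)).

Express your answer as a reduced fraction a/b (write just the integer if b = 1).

Let h be the number of horizontal steps (so 4-h are vertical). To end at (-1,1) need (h-1)/2 right-steps and ((4-h)+1)/2 up-steps.
Sum over h with 1 ≤ h ≤ 3, h ≡ 1 (mod 2), 4-h ≡ 1 (mod 2):
h=1: C(4,1)·C(1,0)·C(3,2) = 4·1·3 = 12
h=3: C(4,3)·C(3,1)·C(1,1) = 4·3·1 = 12
Total favorable: 24
Total paths: 4^4 = 256
P = 24/256 = 3/32

Answer: 3/32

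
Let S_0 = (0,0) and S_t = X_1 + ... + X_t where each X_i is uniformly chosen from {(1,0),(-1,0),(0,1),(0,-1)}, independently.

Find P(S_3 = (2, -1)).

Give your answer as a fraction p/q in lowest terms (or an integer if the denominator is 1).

Answer: 3/64

Derivation:
Let h be the number of horizontal steps (so 3-h are vertical). To end at (2,-1) need (h+2)/2 right-steps and ((3-h)-1)/2 up-steps.
Sum over h with 2 ≤ h ≤ 2, h ≡ 0 (mod 2), 3-h ≡ 1 (mod 2):
h=2: C(3,2)·C(2,2)·C(1,0) = 3·1·1 = 3
Total favorable: 3
Total paths: 4^3 = 64
P = 3/64 = 3/64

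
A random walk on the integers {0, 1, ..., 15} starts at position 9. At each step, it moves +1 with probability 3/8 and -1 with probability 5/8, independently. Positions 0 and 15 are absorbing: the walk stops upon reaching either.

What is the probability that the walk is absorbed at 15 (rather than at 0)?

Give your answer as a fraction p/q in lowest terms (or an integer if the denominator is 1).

Answer: 14382441/311257441

Derivation:
Biased walk: p = 3/8, q = 5/8, r = q/p = 5/3
Gambler's ruin: P(hit 15 before 0 | start at 9) = (1 - r^a)/(1 - r^N)
r^9 = 1953125/19683; r^15 = 30517578125/14348907
P = (1 - 1953125/19683) / (1 - 30517578125/14348907) = -1933442/19683 / -30503229218/14348907 = 14382441/311257441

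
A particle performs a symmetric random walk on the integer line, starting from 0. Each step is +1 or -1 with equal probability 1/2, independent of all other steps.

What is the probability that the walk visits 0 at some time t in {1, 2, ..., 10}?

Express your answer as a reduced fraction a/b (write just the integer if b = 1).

Count via complement. Let g(t,s) = #length-t paths at position s with S_1..S_t all ≠ 0.
g(t,s) = g(t-1,s-1) + g(t-1,s+1) for s ≠ 0; g(t,0) = 0.
t=0: g(0,0)=1
t=1: g(1,-1)=1 g(1,1)=1
t=2: g(2,-2)=1 g(2,2)=1
t=3: g(3,-3)=1 g(3,-1)=1 g(3,1)=1 g(3,3)=1
t=4: g(4,-4)=1 g(4,-2)=2 g(4,2)=2 g(4,4)=1
t=5: g(5,-5)=1 g(5,-3)=3 g(5,-1)=2 g(5,1)=2 g(5,3)=3 g(5,5)=1
t=6: g(6,-6)=1 g(6,-4)=4 g(6,-2)=5 g(6,2)=5 g(6,4)=4 g(6,6)=1
t=7: g(7,-7)=1 g(7,-5)=5 g(7,-3)=9 g(7,-1)=5 g(7,1)=5 g(7,3)=9 g(7,5)=5 g(7,7)=1
t=8: g(8,-8)=1 g(8,-6)=6 g(8,-4)=14 g(8,-2)=14 g(8,2)=14 g(8,4)=14 g(8,6)=6 g(8,8)=1
t=9: g(9,-9)=1 g(9,-7)=7 g(9,-5)=20 g(9,-3)=28 g(9,-1)=14 g(9,1)=14 g(9,3)=28 g(9,5)=20 g(9,7)=7 g(9,9)=1
t=10: g(10,-10)=1 g(10,-8)=8 g(10,-6)=27 g(10,-4)=48 g(10,-2)=42 g(10,2)=42 g(10,4)=48 g(10,6)=27 g(10,8)=8 g(10,10)=1
Paths never hitting 0: Σ_s g(10,s) = 252
Paths hitting 0: 2^10 - 252 = 772
P = 772/1024 = 193/256

Answer: 193/256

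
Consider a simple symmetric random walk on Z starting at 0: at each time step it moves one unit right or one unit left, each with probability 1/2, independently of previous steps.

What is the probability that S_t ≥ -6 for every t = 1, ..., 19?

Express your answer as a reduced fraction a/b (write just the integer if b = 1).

Answer: 115957/131072

Derivation:
Let f(t,s) = #length-t paths at position s with S_1..S_t all ≥ -6.
f(t,s) = f(t-1,s-1) + f(t-1,s+1) for s ≥ -6; f(t,s) = 0 for s < -6.
t=0: f(0,0)=1
t=1: f(1,-1)=1 f(1,1)=1
t=2: f(2,-2)=1 f(2,0)=2 f(2,2)=1
t=3: f(3,-3)=1 f(3,-1)=3 f(3,1)=3 f(3,3)=1
t=4: f(4,-4)=1 f(4,-2)=4 f(4,0)=6 f(4,2)=4 f(4,4)=1
t=5: f(5,-5)=1 f(5,-3)=5 f(5,-1)=10 f(5,1)=10 f(5,3)=5 f(5,5)=1
t=6: f(6,-6)=1 f(6,-4)=6 f(6,-2)=15 f(6,0)=20 f(6,2)=15 f(6,4)=6 f(6,6)=1
t=7: f(7,-5)=7 f(7,-3)=21 f(7,-1)=35 f(7,1)=35 f(7,3)=21 f(7,5)=7 f(7,7)=1
t=8: f(8,-6)=7 f(8,-4)=28 f(8,-2)=56 f(8,0)=70 f(8,2)=56 f(8,4)=28 f(8,6)=8 f(8,8)=1
t=9: f(9,-5)=35 f(9,-3)=84 f(9,-1)=126 f(9,1)=126 f(9,3)=84 f(9,5)=36 f(9,7)=9 f(9,9)=1
t=10: f(10,-6)=35 f(10,-4)=119 f(10,-2)=210 f(10,0)=252 f(10,2)=210 f(10,4)=120 f(10,6)=45 f(10,8)=10 f(10,10)=1
t=11: f(11,-5)=154 f(11,-3)=329 f(11,-1)=462 f(11,1)=462 f(11,3)=330 f(11,5)=165 f(11,7)=55 f(11,9)=11 f(11,11)=1
t=12: f(12,-6)=154 f(12,-4)=483 f(12,-2)=791 f(12,0)=924 f(12,2)=792 f(12,4)=495 f(12,6)=220 f(12,8)=66 f(12,10)=12 f(12,12)=1
t=13: f(13,-5)=637 f(13,-3)=1274 f(13,-1)=1715 f(13,1)=1716 f(13,3)=1287 f(13,5)=715 f(13,7)=286 f(13,9)=78 f(13,11)=13 f(13,13)=1
t=14: f(14,-6)=637 f(14,-4)=1911 f(14,-2)=2989 f(14,0)=3431 f(14,2)=3003 f(14,4)=2002 f(14,6)=1001 f(14,8)=364 f(14,10)=91 f(14,12)=14 f(14,14)=1
t=15: f(15,-5)=2548 f(15,-3)=4900 f(15,-1)=6420 f(15,1)=6434 f(15,3)=5005 f(15,5)=3003 f(15,7)=1365 f(15,9)=455 f(15,11)=105 f(15,13)=15 f(15,15)=1
t=16: f(16,-6)=2548 f(16,-4)=7448 f(16,-2)=11320 f(16,0)=12854 f(16,2)=11439 f(16,4)=8008 f(16,6)=4368 f(16,8)=1820 f(16,10)=560 f(16,12)=120 f(16,14)=16 f(16,16)=1
t=17: f(17,-5)=9996 f(17,-3)=18768 f(17,-1)=24174 f(17,1)=24293 f(17,3)=19447 f(17,5)=12376 f(17,7)=6188 f(17,9)=2380 f(17,11)=680 f(17,13)=136 f(17,15)=17 f(17,17)=1
t=18: f(18,-6)=9996 f(18,-4)=28764 f(18,-2)=42942 f(18,0)=48467 f(18,2)=43740 f(18,4)=31823 f(18,6)=18564 f(18,8)=8568 f(18,10)=3060 f(18,12)=816 f(18,14)=153 f(18,16)=18 f(18,18)=1
t=19: f(19,-5)=38760 f(19,-3)=71706 f(19,-1)=91409 f(19,1)=92207 f(19,3)=75563 f(19,5)=50387 f(19,7)=27132 f(19,9)=11628 f(19,11)=3876 f(19,13)=969 f(19,15)=171 f(19,17)=19 f(19,19)=1
Σ_s f(19,s) = 463828
P = 463828/524288 = 115957/131072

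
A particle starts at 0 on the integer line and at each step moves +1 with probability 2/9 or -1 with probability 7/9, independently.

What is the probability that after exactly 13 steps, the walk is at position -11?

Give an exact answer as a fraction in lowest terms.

Answer: 359873467226/2541865828329

Derivation:
To reach position -11 after 13 steps: need 1 step of +1 and 12 steps of -1.
Number of such sequences: C(13,1) = 13
Each has probability (2/9)^1 · (7/9)^12 = 27682574402/2541865828329
P = 13 · 27682574402/2541865828329 = 359873467226/2541865828329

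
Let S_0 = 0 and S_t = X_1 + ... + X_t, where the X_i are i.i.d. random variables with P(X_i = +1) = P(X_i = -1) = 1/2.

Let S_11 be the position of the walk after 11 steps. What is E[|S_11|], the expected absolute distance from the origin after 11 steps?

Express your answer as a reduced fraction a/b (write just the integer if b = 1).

Answer: 693/256

Derivation:
S_11 takes values m ≡ 1 (mod 2) with |m| ≤ 11; P(S_11=m) = C(11,(11+m)/2)/2^11.
Total paths: 2^11 = 2048
Distribution: P(S=-11)=1/2048, P(S=-9)=11/2048, P(S=-7)=55/2048, P(S=-5)=165/2048, P(S=-3)=330/2048, P(S=-1)=462/2048, P(S=1)=462/2048, P(S=3)=330/2048, P(S=5)=165/2048, P(S=7)=55/2048, P(S=9)=11/2048, P(S=11)=1/2048
E[|S_11|] = Σ_m |m|·P(S_11=m) = 5544/2048 = 693/256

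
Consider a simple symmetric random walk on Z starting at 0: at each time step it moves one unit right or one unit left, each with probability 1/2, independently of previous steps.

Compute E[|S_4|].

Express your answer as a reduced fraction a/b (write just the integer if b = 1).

Answer: 3/2

Derivation:
S_4 takes values m ≡ 0 (mod 2) with |m| ≤ 4; P(S_4=m) = C(4,(4+m)/2)/2^4.
Total paths: 2^4 = 16
Distribution: P(S=-4)=1/16, P(S=-2)=4/16, P(S=0)=6/16, P(S=2)=4/16, P(S=4)=1/16
E[|S_4|] = Σ_m |m|·P(S_4=m) = 24/16 = 3/2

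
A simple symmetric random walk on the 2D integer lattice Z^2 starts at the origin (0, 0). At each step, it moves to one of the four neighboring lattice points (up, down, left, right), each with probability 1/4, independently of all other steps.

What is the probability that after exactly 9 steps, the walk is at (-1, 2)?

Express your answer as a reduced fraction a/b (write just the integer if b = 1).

Answer: 1323/32768

Derivation:
Let h be the number of horizontal steps (so 9-h are vertical). To end at (-1,2) need (h-1)/2 right-steps and ((9-h)+2)/2 up-steps.
Sum over h with 1 ≤ h ≤ 7, h ≡ 1 (mod 2), 9-h ≡ 0 (mod 2):
h=1: C(9,1)·C(1,0)·C(8,5) = 9·1·56 = 504
h=3: C(9,3)·C(3,1)·C(6,4) = 84·3·15 = 3780
h=5: C(9,5)·C(5,2)·C(4,3) = 126·10·4 = 5040
h=7: C(9,7)·C(7,3)·C(2,2) = 36·35·1 = 1260
Total favorable: 10584
Total paths: 4^9 = 262144
P = 10584/262144 = 1323/32768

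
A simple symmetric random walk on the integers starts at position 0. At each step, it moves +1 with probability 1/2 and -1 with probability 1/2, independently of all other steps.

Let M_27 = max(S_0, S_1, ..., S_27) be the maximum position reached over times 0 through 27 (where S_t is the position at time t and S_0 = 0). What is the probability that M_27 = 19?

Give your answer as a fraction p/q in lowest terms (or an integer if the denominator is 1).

Let M_27 = max(S_0,...,S_27). Use the reflection principle: for j ≥ 1, #{paths with M_27 ≥ j} = #{S_27 ≥ j} + #{S_27 ≥ j+1}.
By reflection, #{M_27 ≥ 19} = #{S_27 ≥ 19} + #{S_27 ≥ 20} = 20854 + 3304 = 24158.
#{M_27 ≥ 20} = #{S_27 ≥ 20} + #{S_27 ≥ 21} = 3304 + 3304 = 6608.
#{M_27 = 19} = 24158 - 6608 = 17550.
P(M_27 = 19) = 17550/134217728 = 8775/67108864

Answer: 8775/67108864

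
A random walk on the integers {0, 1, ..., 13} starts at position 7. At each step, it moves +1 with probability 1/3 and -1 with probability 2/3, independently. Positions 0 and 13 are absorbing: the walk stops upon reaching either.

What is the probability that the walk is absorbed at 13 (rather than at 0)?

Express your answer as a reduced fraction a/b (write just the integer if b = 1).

Biased walk: p = 1/3, q = 2/3, r = q/p = 2
Gambler's ruin: P(hit 13 before 0 | start at 7) = (1 - r^a)/(1 - r^N)
r^7 = 128; r^13 = 8192
P = (1 - 128) / (1 - 8192) = -127 / -8191 = 127/8191

Answer: 127/8191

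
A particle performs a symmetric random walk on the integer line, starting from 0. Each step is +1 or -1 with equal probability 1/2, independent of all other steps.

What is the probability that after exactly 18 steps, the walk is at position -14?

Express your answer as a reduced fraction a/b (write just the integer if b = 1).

Answer: 153/262144

Derivation:
To reach position -14 after 18 steps: need 2 steps of +1 and 16 of -1.
Favorable paths: C(18,2) = 153
Total paths: 2^18 = 262144
P = 153/262144 = 153/262144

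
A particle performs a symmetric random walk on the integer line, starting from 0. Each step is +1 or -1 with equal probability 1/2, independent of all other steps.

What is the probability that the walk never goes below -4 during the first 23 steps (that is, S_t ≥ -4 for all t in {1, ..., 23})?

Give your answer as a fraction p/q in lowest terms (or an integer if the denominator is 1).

Answer: 2904739/4194304

Derivation:
Let f(t,s) = #length-t paths at position s with S_1..S_t all ≥ -4.
f(t,s) = f(t-1,s-1) + f(t-1,s+1) for s ≥ -4; f(t,s) = 0 for s < -4.
t=0: f(0,0)=1
t=1: f(1,-1)=1 f(1,1)=1
t=2: f(2,-2)=1 f(2,0)=2 f(2,2)=1
t=3: f(3,-3)=1 f(3,-1)=3 f(3,1)=3 f(3,3)=1
t=4: f(4,-4)=1 f(4,-2)=4 f(4,0)=6 f(4,2)=4 f(4,4)=1
t=5: f(5,-3)=5 f(5,-1)=10 f(5,1)=10 f(5,3)=5 f(5,5)=1
t=6: f(6,-4)=5 f(6,-2)=15 f(6,0)=20 f(6,2)=15 f(6,4)=6 f(6,6)=1
t=7: f(7,-3)=20 f(7,-1)=35 f(7,1)=35 f(7,3)=21 f(7,5)=7 f(7,7)=1
t=8: f(8,-4)=20 f(8,-2)=55 f(8,0)=70 f(8,2)=56 f(8,4)=28 f(8,6)=8 f(8,8)=1
t=9: f(9,-3)=75 f(9,-1)=125 f(9,1)=126 f(9,3)=84 f(9,5)=36 f(9,7)=9 f(9,9)=1
t=10: f(10,-4)=75 f(10,-2)=200 f(10,0)=251 f(10,2)=210 f(10,4)=120 f(10,6)=45 f(10,8)=10 f(10,10)=1
t=11: f(11,-3)=275 f(11,-1)=451 f(11,1)=461 f(11,3)=330 f(11,5)=165 f(11,7)=55 f(11,9)=11 f(11,11)=1
t=12: f(12,-4)=275 f(12,-2)=726 f(12,0)=912 f(12,2)=791 f(12,4)=495 f(12,6)=220 f(12,8)=66 f(12,10)=12 f(12,12)=1
t=13: f(13,-3)=1001 f(13,-1)=1638 f(13,1)=1703 f(13,3)=1286 f(13,5)=715 f(13,7)=286 f(13,9)=78 f(13,11)=13 f(13,13)=1
t=14: f(14,-4)=1001 f(14,-2)=2639 f(14,0)=3341 f(14,2)=2989 f(14,4)=2001 f(14,6)=1001 f(14,8)=364 f(14,10)=91 f(14,12)=14 f(14,14)=1
t=15: f(15,-3)=3640 f(15,-1)=5980 f(15,1)=6330 f(15,3)=4990 f(15,5)=3002 f(15,7)=1365 f(15,9)=455 f(15,11)=105 f(15,13)=15 f(15,15)=1
t=16: f(16,-4)=3640 f(16,-2)=9620 f(16,0)=12310 f(16,2)=11320 f(16,4)=7992 f(16,6)=4367 f(16,8)=1820 f(16,10)=560 f(16,12)=120 f(16,14)=16 f(16,16)=1
t=17: f(17,-3)=13260 f(17,-1)=21930 f(17,1)=23630 f(17,3)=19312 f(17,5)=12359 f(17,7)=6187 f(17,9)=2380 f(17,11)=680 f(17,13)=136 f(17,15)=17 f(17,17)=1
t=18: f(18,-4)=13260 f(18,-2)=35190 f(18,0)=45560 f(18,2)=42942 f(18,4)=31671 f(18,6)=18546 f(18,8)=8567 f(18,10)=3060 f(18,12)=816 f(18,14)=153 f(18,16)=18 f(18,18)=1
t=19: f(19,-3)=48450 f(19,-1)=80750 f(19,1)=88502 f(19,3)=74613 f(19,5)=50217 f(19,7)=27113 f(19,9)=11627 f(19,11)=3876 f(19,13)=969 f(19,15)=171 f(19,17)=19 f(19,19)=1
t=20: f(20,-4)=48450 f(20,-2)=129200 f(20,0)=169252 f(20,2)=163115 f(20,4)=124830 f(20,6)=77330 f(20,8)=38740 f(20,10)=15503 f(20,12)=4845 f(20,14)=1140 f(20,16)=190 f(20,18)=20 f(20,20)=1
t=21: f(21,-3)=177650 f(21,-1)=298452 f(21,1)=332367 f(21,3)=287945 f(21,5)=202160 f(21,7)=116070 f(21,9)=54243 f(21,11)=20348 f(21,13)=5985 f(21,15)=1330 f(21,17)=210 f(21,19)=21 f(21,21)=1
t=22: f(22,-4)=177650 f(22,-2)=476102 f(22,0)=630819 f(22,2)=620312 f(22,4)=490105 f(22,6)=318230 f(22,8)=170313 f(22,10)=74591 f(22,12)=26333 f(22,14)=7315 f(22,16)=1540 f(22,18)=231 f(22,20)=22 f(22,22)=1
t=23: f(23,-3)=653752 f(23,-1)=1106921 f(23,1)=1251131 f(23,3)=1110417 f(23,5)=808335 f(23,7)=488543 f(23,9)=244904 f(23,11)=100924 f(23,13)=33648 f(23,15)=8855 f(23,17)=1771 f(23,19)=253 f(23,21)=23 f(23,23)=1
Σ_s f(23,s) = 5809478
P = 5809478/8388608 = 2904739/4194304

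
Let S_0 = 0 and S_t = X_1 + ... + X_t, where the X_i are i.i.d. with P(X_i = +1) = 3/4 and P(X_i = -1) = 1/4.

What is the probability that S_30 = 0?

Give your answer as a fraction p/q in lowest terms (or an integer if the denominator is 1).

To be at 0 after 30 steps: need exactly 15 steps of +1 and 15 of -1.
Number of such sequences: C(30,15) = 155117520
Each has probability (3/4)^15 · (1/4)^15 = 14348907/1152921504606846976
P = 155117520 · 14348907/1152921504606846976 = 139110429284415/72057594037927936

Answer: 139110429284415/72057594037927936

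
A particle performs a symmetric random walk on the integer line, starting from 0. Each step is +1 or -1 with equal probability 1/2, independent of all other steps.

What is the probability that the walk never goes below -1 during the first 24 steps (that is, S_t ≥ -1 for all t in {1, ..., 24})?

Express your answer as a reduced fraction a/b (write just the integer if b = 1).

Let f(t,s) = #length-t paths at position s with S_1..S_t all ≥ -1.
f(t,s) = f(t-1,s-1) + f(t-1,s+1) for s ≥ -1; f(t,s) = 0 for s < -1.
t=0: f(0,0)=1
t=1: f(1,-1)=1 f(1,1)=1
t=2: f(2,0)=2 f(2,2)=1
t=3: f(3,-1)=2 f(3,1)=3 f(3,3)=1
t=4: f(4,0)=5 f(4,2)=4 f(4,4)=1
t=5: f(5,-1)=5 f(5,1)=9 f(5,3)=5 f(5,5)=1
t=6: f(6,0)=14 f(6,2)=14 f(6,4)=6 f(6,6)=1
t=7: f(7,-1)=14 f(7,1)=28 f(7,3)=20 f(7,5)=7 f(7,7)=1
t=8: f(8,0)=42 f(8,2)=48 f(8,4)=27 f(8,6)=8 f(8,8)=1
t=9: f(9,-1)=42 f(9,1)=90 f(9,3)=75 f(9,5)=35 f(9,7)=9 f(9,9)=1
t=10: f(10,0)=132 f(10,2)=165 f(10,4)=110 f(10,6)=44 f(10,8)=10 f(10,10)=1
t=11: f(11,-1)=132 f(11,1)=297 f(11,3)=275 f(11,5)=154 f(11,7)=54 f(11,9)=11 f(11,11)=1
t=12: f(12,0)=429 f(12,2)=572 f(12,4)=429 f(12,6)=208 f(12,8)=65 f(12,10)=12 f(12,12)=1
t=13: f(13,-1)=429 f(13,1)=1001 f(13,3)=1001 f(13,5)=637 f(13,7)=273 f(13,9)=77 f(13,11)=13 f(13,13)=1
t=14: f(14,0)=1430 f(14,2)=2002 f(14,4)=1638 f(14,6)=910 f(14,8)=350 f(14,10)=90 f(14,12)=14 f(14,14)=1
t=15: f(15,-1)=1430 f(15,1)=3432 f(15,3)=3640 f(15,5)=2548 f(15,7)=1260 f(15,9)=440 f(15,11)=104 f(15,13)=15 f(15,15)=1
t=16: f(16,0)=4862 f(16,2)=7072 f(16,4)=6188 f(16,6)=3808 f(16,8)=1700 f(16,10)=544 f(16,12)=119 f(16,14)=16 f(16,16)=1
t=17: f(17,-1)=4862 f(17,1)=11934 f(17,3)=13260 f(17,5)=9996 f(17,7)=5508 f(17,9)=2244 f(17,11)=663 f(17,13)=135 f(17,15)=17 f(17,17)=1
t=18: f(18,0)=16796 f(18,2)=25194 f(18,4)=23256 f(18,6)=15504 f(18,8)=7752 f(18,10)=2907 f(18,12)=798 f(18,14)=152 f(18,16)=18 f(18,18)=1
t=19: f(19,-1)=16796 f(19,1)=41990 f(19,3)=48450 f(19,5)=38760 f(19,7)=23256 f(19,9)=10659 f(19,11)=3705 f(19,13)=950 f(19,15)=170 f(19,17)=19 f(19,19)=1
t=20: f(20,0)=58786 f(20,2)=90440 f(20,4)=87210 f(20,6)=62016 f(20,8)=33915 f(20,10)=14364 f(20,12)=4655 f(20,14)=1120 f(20,16)=189 f(20,18)=20 f(20,20)=1
t=21: f(21,-1)=58786 f(21,1)=149226 f(21,3)=177650 f(21,5)=149226 f(21,7)=95931 f(21,9)=48279 f(21,11)=19019 f(21,13)=5775 f(21,15)=1309 f(21,17)=209 f(21,19)=21 f(21,21)=1
t=22: f(22,0)=208012 f(22,2)=326876 f(22,4)=326876 f(22,6)=245157 f(22,8)=144210 f(22,10)=67298 f(22,12)=24794 f(22,14)=7084 f(22,16)=1518 f(22,18)=230 f(22,20)=22 f(22,22)=1
t=23: f(23,-1)=208012 f(23,1)=534888 f(23,3)=653752 f(23,5)=572033 f(23,7)=389367 f(23,9)=211508 f(23,11)=92092 f(23,13)=31878 f(23,15)=8602 f(23,17)=1748 f(23,19)=252 f(23,21)=23 f(23,23)=1
t=24: f(24,0)=742900 f(24,2)=1188640 f(24,4)=1225785 f(24,6)=961400 f(24,8)=600875 f(24,10)=303600 f(24,12)=123970 f(24,14)=40480 f(24,16)=10350 f(24,18)=2000 f(24,20)=275 f(24,22)=24 f(24,24)=1
Σ_s f(24,s) = 5200300
P = 5200300/16777216 = 1300075/4194304

Answer: 1300075/4194304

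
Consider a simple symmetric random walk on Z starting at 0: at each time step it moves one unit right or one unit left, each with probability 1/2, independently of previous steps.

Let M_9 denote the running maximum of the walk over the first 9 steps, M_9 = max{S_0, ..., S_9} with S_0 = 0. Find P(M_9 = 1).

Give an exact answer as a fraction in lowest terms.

Answer: 63/256

Derivation:
Let M_9 = max(S_0,...,S_9). Use the reflection principle: for j ≥ 1, #{paths with M_9 ≥ j} = #{S_9 ≥ j} + #{S_9 ≥ j+1}.
By reflection, #{M_9 ≥ 1} = #{S_9 ≥ 1} + #{S_9 ≥ 2} = 256 + 130 = 386.
#{M_9 ≥ 2} = #{S_9 ≥ 2} + #{S_9 ≥ 3} = 130 + 130 = 260.
#{M_9 = 1} = 386 - 260 = 126.
P(M_9 = 1) = 126/512 = 63/256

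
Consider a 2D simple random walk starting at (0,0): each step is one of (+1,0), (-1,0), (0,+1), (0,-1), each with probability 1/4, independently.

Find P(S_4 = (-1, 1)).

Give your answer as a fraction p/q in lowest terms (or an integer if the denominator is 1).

Answer: 3/32

Derivation:
Let h be the number of horizontal steps (so 4-h are vertical). To end at (-1,1) need (h-1)/2 right-steps and ((4-h)+1)/2 up-steps.
Sum over h with 1 ≤ h ≤ 3, h ≡ 1 (mod 2), 4-h ≡ 1 (mod 2):
h=1: C(4,1)·C(1,0)·C(3,2) = 4·1·3 = 12
h=3: C(4,3)·C(3,1)·C(1,1) = 4·3·1 = 12
Total favorable: 24
Total paths: 4^4 = 256
P = 24/256 = 3/32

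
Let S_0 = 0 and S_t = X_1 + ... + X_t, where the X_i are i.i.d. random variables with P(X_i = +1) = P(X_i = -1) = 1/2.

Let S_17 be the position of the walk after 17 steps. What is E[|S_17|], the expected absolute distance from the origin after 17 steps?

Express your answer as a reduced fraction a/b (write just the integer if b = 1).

S_17 takes values m ≡ 1 (mod 2) with |m| ≤ 17; P(S_17=m) = C(17,(17+m)/2)/2^17.
Total paths: 2^17 = 131072
Distribution: P(S=-17)=1/131072, P(S=-15)=17/131072, P(S=-13)=136/131072, P(S=-11)=680/131072, P(S=-9)=2380/131072, P(S=-7)=6188/131072, P(S=-5)=12376/131072, P(S=-3)=19448/131072, P(S=-1)=24310/131072, P(S=1)=24310/131072, P(S=3)=19448/131072, P(S=5)=12376/131072, P(S=7)=6188/131072, P(S=9)=2380/131072, P(S=11)=680/131072, P(S=13)=136/131072, P(S=15)=17/131072, P(S=17)=1/131072
E[|S_17|] = Σ_m |m|·P(S_17=m) = 437580/131072 = 109395/32768

Answer: 109395/32768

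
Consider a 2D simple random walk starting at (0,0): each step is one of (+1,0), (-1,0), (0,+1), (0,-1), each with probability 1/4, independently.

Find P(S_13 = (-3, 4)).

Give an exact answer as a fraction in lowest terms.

Let h be the number of horizontal steps (so 13-h are vertical). To end at (-3,4) need (h-3)/2 right-steps and ((13-h)+4)/2 up-steps.
Sum over h with 3 ≤ h ≤ 9, h ≡ 1 (mod 2), 13-h ≡ 0 (mod 2):
h=3: C(13,3)·C(3,0)·C(10,7) = 286·1·120 = 34320
h=5: C(13,5)·C(5,1)·C(8,6) = 1287·5·28 = 180180
h=7: C(13,7)·C(7,2)·C(6,5) = 1716·21·6 = 216216
h=9: C(13,9)·C(9,3)·C(4,4) = 715·84·1 = 60060
Total favorable: 490776
Total paths: 4^13 = 67108864
P = 490776/67108864 = 61347/8388608

Answer: 61347/8388608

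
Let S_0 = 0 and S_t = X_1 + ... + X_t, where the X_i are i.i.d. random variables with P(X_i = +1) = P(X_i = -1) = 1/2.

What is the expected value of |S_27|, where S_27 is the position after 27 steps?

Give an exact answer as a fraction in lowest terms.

Answer: 35102025/8388608

Derivation:
S_27 takes values m ≡ 1 (mod 2) with |m| ≤ 27; P(S_27=m) = C(27,(27+m)/2)/2^27.
Total paths: 2^27 = 134217728
Distribution: P(S=-27)=1/134217728, P(S=-25)=27/134217728, P(S=-23)=351/134217728, P(S=-21)=2925/134217728, P(S=-19)=17550/134217728, P(S=-17)=80730/134217728, P(S=-15)=296010/134217728, P(S=-13)=888030/134217728, P(S=-11)=2220075/134217728, P(S=-9)=4686825/134217728, P(S=-7)=8436285/134217728, P(S=-5)=13037895/134217728, P(S=-3)=17383860/134217728, P(S=-1)=20058300/134217728, P(S=1)=20058300/134217728, P(S=3)=17383860/134217728, P(S=5)=13037895/134217728, P(S=7)=8436285/134217728, P(S=9)=4686825/134217728, P(S=11)=2220075/134217728, P(S=13)=888030/134217728, P(S=15)=296010/134217728, P(S=17)=80730/134217728, P(S=19)=17550/134217728, P(S=21)=2925/134217728, P(S=23)=351/134217728, P(S=25)=27/134217728, P(S=27)=1/134217728
E[|S_27|] = Σ_m |m|·P(S_27=m) = 561632400/134217728 = 35102025/8388608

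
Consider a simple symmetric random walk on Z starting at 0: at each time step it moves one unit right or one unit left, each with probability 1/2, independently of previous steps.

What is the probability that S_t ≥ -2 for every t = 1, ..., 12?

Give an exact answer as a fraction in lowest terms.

Let f(t,s) = #length-t paths at position s with S_1..S_t all ≥ -2.
f(t,s) = f(t-1,s-1) + f(t-1,s+1) for s ≥ -2; f(t,s) = 0 for s < -2.
t=0: f(0,0)=1
t=1: f(1,-1)=1 f(1,1)=1
t=2: f(2,-2)=1 f(2,0)=2 f(2,2)=1
t=3: f(3,-1)=3 f(3,1)=3 f(3,3)=1
t=4: f(4,-2)=3 f(4,0)=6 f(4,2)=4 f(4,4)=1
t=5: f(5,-1)=9 f(5,1)=10 f(5,3)=5 f(5,5)=1
t=6: f(6,-2)=9 f(6,0)=19 f(6,2)=15 f(6,4)=6 f(6,6)=1
t=7: f(7,-1)=28 f(7,1)=34 f(7,3)=21 f(7,5)=7 f(7,7)=1
t=8: f(8,-2)=28 f(8,0)=62 f(8,2)=55 f(8,4)=28 f(8,6)=8 f(8,8)=1
t=9: f(9,-1)=90 f(9,1)=117 f(9,3)=83 f(9,5)=36 f(9,7)=9 f(9,9)=1
t=10: f(10,-2)=90 f(10,0)=207 f(10,2)=200 f(10,4)=119 f(10,6)=45 f(10,8)=10 f(10,10)=1
t=11: f(11,-1)=297 f(11,1)=407 f(11,3)=319 f(11,5)=164 f(11,7)=55 f(11,9)=11 f(11,11)=1
t=12: f(12,-2)=297 f(12,0)=704 f(12,2)=726 f(12,4)=483 f(12,6)=219 f(12,8)=66 f(12,10)=12 f(12,12)=1
Σ_s f(12,s) = 2508
P = 2508/4096 = 627/1024

Answer: 627/1024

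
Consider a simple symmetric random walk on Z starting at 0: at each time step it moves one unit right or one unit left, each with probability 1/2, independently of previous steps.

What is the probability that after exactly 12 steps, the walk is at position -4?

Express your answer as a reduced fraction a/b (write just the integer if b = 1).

Answer: 495/4096

Derivation:
To reach position -4 after 12 steps: need 4 steps of +1 and 8 of -1.
Favorable paths: C(12,4) = 495
Total paths: 2^12 = 4096
P = 495/4096 = 495/4096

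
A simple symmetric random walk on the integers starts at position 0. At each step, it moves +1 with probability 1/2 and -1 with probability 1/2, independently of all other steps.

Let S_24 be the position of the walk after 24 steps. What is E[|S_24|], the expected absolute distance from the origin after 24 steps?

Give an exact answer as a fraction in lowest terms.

Answer: 2028117/524288

Derivation:
S_24 takes values m ≡ 0 (mod 2) with |m| ≤ 24; P(S_24=m) = C(24,(24+m)/2)/2^24.
Total paths: 2^24 = 16777216
Distribution: P(S=-24)=1/16777216, P(S=-22)=24/16777216, P(S=-20)=276/16777216, P(S=-18)=2024/16777216, P(S=-16)=10626/16777216, P(S=-14)=42504/16777216, P(S=-12)=134596/16777216, P(S=-10)=346104/16777216, P(S=-8)=735471/16777216, P(S=-6)=1307504/16777216, P(S=-4)=1961256/16777216, P(S=-2)=2496144/16777216, P(S=0)=2704156/16777216, P(S=2)=2496144/16777216, P(S=4)=1961256/16777216, P(S=6)=1307504/16777216, P(S=8)=735471/16777216, P(S=10)=346104/16777216, P(S=12)=134596/16777216, P(S=14)=42504/16777216, P(S=16)=10626/16777216, P(S=18)=2024/16777216, P(S=20)=276/16777216, P(S=22)=24/16777216, P(S=24)=1/16777216
E[|S_24|] = Σ_m |m|·P(S_24=m) = 64899744/16777216 = 2028117/524288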